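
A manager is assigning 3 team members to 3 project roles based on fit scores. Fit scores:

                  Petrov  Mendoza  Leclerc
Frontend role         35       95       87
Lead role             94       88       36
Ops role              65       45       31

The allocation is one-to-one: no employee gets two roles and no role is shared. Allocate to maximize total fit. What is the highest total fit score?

Max total: 240 pts

Optimal: Petrov→Ops role (65 pts), Mendoza→Lead role (88 pts), Leclerc→Frontend role (87 pts) — total 65+88+87 = 240 pts.
Max-entry greedy (repeatedly take the single best remaining cell) gives 220 pts, worse by 20.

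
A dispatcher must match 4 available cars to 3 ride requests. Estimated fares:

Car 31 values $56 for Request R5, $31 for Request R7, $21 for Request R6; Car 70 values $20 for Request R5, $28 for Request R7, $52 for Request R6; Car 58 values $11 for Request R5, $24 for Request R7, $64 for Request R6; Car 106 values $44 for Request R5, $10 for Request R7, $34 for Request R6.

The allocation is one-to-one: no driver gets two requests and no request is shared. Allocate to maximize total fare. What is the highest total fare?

Optimal: Car 31→Request R5 ($56), Car 70→Request R7 ($28), Car 58→Request R6 ($64) — total 56+28+64 = $148.
Row-greedy (each driver in turn takes its best remaining request) gives $132, worse by 16.

Maximum total: $148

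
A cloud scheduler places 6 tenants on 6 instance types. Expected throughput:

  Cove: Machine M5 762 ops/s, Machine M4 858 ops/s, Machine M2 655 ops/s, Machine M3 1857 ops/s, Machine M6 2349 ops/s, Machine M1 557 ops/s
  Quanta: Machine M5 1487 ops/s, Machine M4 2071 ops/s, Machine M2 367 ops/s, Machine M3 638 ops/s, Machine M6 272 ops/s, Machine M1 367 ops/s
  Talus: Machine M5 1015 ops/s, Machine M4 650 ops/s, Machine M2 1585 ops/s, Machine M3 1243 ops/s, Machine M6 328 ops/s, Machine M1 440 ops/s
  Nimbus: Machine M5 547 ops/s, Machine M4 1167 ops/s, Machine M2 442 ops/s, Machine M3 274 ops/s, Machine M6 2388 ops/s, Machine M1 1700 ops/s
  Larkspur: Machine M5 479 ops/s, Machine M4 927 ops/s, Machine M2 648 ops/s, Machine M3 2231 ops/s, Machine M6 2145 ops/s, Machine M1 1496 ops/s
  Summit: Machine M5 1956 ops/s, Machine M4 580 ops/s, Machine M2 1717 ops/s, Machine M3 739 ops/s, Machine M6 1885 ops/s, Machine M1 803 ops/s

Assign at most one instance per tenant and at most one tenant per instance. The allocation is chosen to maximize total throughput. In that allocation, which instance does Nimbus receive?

Optimal: Cove→Machine M6 (2349 ops/s), Quanta→Machine M4 (2071 ops/s), Talus→Machine M2 (1585 ops/s), Nimbus→Machine M1 (1700 ops/s), Larkspur→Machine M3 (2231 ops/s), Summit→Machine M5 (1956 ops/s) — total 2349+2071+1585+1700+2231+1956 = 11892 ops/s.
Max-entry greedy (repeatedly take the single best remaining cell) gives 10788 ops/s, worse by 1104.
Next-best assignment: Cove→Machine M3, Quanta→Machine M4, Talus→Machine M2, Nimbus→Machine M6, Larkspur→Machine M1, Summit→Machine M5 = 11353 ops/s.
Checked against all permutations: 11892 ops/s is optimal.
Nimbus's own top instance is Machine M6 (2388 ops/s), but forcing Nimbus→Machine M6 and reassigning the rest optimally gives only 11353 ops/s — worse by 539.

Nimbus receives Machine M1.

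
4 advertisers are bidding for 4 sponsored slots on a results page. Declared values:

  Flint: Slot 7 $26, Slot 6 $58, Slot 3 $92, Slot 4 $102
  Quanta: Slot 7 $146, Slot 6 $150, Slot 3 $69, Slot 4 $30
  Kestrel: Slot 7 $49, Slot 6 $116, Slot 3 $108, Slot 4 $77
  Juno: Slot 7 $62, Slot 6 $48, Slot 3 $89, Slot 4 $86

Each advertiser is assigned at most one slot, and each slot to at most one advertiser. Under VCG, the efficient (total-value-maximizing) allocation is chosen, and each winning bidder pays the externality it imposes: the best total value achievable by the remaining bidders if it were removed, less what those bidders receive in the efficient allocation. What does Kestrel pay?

Kestrel pays $4.

Efficient allocation: Flint→Slot 4 ($102), Quanta→Slot 7 ($146), Kestrel→Slot 6 ($116), Juno→Slot 3 ($89); total welfare W = $453.
Kestrel receives Slot 6 at value $116, so the others get W − 116 = $337.
Without Kestrel: best allocation of the remaining 3 bidders over all 4 slots is Flint→Slot 4 ($102), Quanta→Slot 6 ($150), Juno→Slot 3 ($89), total $341.
VCG payment = (others' best without Kestrel) − (others' welfare with Kestrel) = 341 − 337 = $4.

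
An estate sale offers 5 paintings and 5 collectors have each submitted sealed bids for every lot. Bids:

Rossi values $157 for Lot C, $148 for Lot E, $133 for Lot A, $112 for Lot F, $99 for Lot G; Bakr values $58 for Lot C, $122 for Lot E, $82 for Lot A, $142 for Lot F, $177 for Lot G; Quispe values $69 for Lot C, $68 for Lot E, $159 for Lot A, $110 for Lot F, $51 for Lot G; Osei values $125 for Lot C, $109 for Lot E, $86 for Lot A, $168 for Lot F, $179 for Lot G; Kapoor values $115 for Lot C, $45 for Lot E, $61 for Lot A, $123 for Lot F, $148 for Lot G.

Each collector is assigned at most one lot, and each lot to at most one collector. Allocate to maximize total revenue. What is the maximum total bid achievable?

Max total: $767

This is a one-to-one assignment (maximum-weight bipartite matching).
Optimal: Rossi→Lot E ($148), Bakr→Lot G ($177), Quispe→Lot A ($159), Osei→Lot F ($168), Kapoor→Lot C ($115) — total 148+177+159+168+115 = $767.
Row-greedy (each collector in turn takes its best remaining lot) gives $706, worse by 61.
Swapping Kapoor↔Bakr (Kapoor→Lot G $148, Bakr→Lot C $58) loses 86.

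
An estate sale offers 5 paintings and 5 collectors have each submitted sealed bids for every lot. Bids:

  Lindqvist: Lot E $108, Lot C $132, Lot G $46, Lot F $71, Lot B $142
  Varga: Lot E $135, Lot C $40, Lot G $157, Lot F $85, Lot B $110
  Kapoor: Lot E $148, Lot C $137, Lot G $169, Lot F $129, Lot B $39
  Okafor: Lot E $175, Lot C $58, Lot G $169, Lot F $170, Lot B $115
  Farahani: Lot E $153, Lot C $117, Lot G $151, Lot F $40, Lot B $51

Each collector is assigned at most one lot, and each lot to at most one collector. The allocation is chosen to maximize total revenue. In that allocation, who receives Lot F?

Okafor receives Lot F.

This is a one-to-one assignment (maximum-weight bipartite matching).
Optimal: Lindqvist→Lot B ($142), Varga→Lot G ($157), Kapoor→Lot C ($137), Okafor→Lot F ($170), Farahani→Lot E ($153) — total 142+157+137+170+153 = $759.
Max-entry greedy (repeatedly take the single best remaining cell) gives $688, worse by 71.
No other one-to-one assignment exceeds $759.
Okafor's own top lot is Lot E ($175), but forcing Okafor→Lot E and reassigning the rest optimally gives only $720 — worse by 39.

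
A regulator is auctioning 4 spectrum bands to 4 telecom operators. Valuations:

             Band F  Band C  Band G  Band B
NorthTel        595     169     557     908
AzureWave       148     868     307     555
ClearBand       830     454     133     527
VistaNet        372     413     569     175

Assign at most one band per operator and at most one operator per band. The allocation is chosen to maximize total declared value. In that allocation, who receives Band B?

This is a one-to-one assignment (maximum-weight bipartite matching).
Optimal: NorthTel→Band B ($908M), AzureWave→Band C ($868M), ClearBand→Band F ($830M), VistaNet→Band G ($569M) — total 908+868+830+569 = $3175M.
Next-best assignment: NorthTel→Band F, AzureWave→Band C, ClearBand→Band B, VistaNet→Band G = $2559M.
No other one-to-one assignment exceeds $3175M.

NorthTel receives Band B.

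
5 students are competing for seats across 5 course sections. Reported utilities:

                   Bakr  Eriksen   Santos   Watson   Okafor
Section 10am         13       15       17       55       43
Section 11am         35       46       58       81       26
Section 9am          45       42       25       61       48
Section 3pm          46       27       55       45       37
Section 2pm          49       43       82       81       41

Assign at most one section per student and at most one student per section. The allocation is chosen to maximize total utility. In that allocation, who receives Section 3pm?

Bakr receives Section 3pm.

Optimal: Bakr→Section 3pm (46 points), Eriksen→Section 9am (42 points), Santos→Section 2pm (82 points), Watson→Section 11am (81 points), Okafor→Section 10am (43 points) — total 46+42+82+81+43 = 294 points.
Column-greedy (each section in turn goes to its best remaining student) gives 250 points, worse by 44.
Every other assignment is strictly worse.
Bakr's own top section is Section 2pm (49 points), but forcing Bakr→Section 2pm and reassigning the rest optimally gives only 270 points — worse by 24.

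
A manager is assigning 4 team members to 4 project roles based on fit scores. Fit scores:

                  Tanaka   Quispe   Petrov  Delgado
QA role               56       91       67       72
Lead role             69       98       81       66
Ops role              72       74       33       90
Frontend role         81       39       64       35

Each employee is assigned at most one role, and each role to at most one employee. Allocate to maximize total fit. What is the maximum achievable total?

Maximum total: 343 pts

Treat this as an assignment problem: match each employee to one role.
Optimal: Tanaka→Frontend role (81 pts), Quispe→QA role (91 pts), Petrov→Lead role (81 pts), Delgado→Ops role (90 pts) — total 81+91+81+90 = 343 pts.
Max-entry greedy (repeatedly take the single best remaining cell) gives 336 pts, worse by 7.
Swapping Petrov↔Quispe (Petrov→QA role 67 pts, Quispe→Lead role 98 pts) loses 7.
Checked against all permutations: 343 pts is optimal.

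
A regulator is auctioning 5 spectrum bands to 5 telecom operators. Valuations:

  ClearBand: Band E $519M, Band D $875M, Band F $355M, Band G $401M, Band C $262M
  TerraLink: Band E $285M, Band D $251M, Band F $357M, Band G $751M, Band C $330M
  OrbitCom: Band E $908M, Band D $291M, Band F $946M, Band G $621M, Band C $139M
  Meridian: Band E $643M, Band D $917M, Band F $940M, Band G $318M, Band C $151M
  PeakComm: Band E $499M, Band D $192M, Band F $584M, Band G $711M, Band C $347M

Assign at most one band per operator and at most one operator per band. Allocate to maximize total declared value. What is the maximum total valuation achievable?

Maximum total: $3821M

This is a one-to-one assignment (maximum-weight bipartite matching).
Optimal: ClearBand→Band D ($875M), TerraLink→Band G ($751M), OrbitCom→Band E ($908M), Meridian→Band F ($940M), PeakComm→Band C ($347M) — total 875+751+908+940+347 = $3821M.
Column-greedy (each band in turn goes to its best remaining operator) gives $3422M, worse by 399.
Checked against all permutations: $3821M is optimal.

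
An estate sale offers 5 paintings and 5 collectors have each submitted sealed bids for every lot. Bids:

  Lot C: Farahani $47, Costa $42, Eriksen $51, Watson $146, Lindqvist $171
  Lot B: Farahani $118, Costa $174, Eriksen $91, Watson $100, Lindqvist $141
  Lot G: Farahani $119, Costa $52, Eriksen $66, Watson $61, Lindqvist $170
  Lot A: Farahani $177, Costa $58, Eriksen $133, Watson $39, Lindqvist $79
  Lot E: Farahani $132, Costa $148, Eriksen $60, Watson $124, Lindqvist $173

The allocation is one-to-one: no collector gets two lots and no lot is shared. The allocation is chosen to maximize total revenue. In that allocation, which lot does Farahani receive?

Optimal: Farahani→Lot E ($132), Costa→Lot B ($174), Eriksen→Lot A ($133), Watson→Lot C ($146), Lindqvist→Lot G ($170) — total 132+174+133+146+170 = $755.
Max-entry greedy (repeatedly take the single best remaining cell) gives $736, worse by 19.
Farahani's own top lot is Lot A ($177), but forcing Farahani→Lot A and reassigning the rest optimally gives only $736 — worse by 19.

Farahani receives Lot E.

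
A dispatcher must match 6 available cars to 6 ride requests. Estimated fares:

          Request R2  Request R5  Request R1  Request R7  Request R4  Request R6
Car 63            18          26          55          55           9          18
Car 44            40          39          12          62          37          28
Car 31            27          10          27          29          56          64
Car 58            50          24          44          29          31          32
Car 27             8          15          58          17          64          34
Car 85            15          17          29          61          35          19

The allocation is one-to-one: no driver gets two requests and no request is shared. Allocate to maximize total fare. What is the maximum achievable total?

This is a one-to-one assignment (maximum-weight bipartite matching).
Optimal: Car 63→Request R1 ($55), Car 44→Request R5 ($39), Car 31→Request R6 ($64), Car 58→Request R2 ($50), Car 27→Request R4 ($64), Car 85→Request R7 ($61) — total 55+39+64+50+64+61 = $333.
Checked against all permutations: $333 is optimal.

Max total: $333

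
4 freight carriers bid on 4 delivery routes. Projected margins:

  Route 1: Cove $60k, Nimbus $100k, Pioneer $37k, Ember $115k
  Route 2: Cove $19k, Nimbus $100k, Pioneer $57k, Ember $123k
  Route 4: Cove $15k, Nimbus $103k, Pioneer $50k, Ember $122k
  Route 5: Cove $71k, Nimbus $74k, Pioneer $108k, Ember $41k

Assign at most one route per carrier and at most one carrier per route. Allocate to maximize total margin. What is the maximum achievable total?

Max total: $394k

Optimal: Cove→Route 1 ($60k), Nimbus→Route 4 ($103k), Pioneer→Route 5 ($108k), Ember→Route 2 ($123k) — total 60+103+108+123 = $394k.
Row-greedy (each carrier in turn takes its best remaining route) gives $346k, worse by 48.
Swapping Pioneer↔Nimbus (Pioneer→Route 4 $50k, Nimbus→Route 5 $74k) loses 87.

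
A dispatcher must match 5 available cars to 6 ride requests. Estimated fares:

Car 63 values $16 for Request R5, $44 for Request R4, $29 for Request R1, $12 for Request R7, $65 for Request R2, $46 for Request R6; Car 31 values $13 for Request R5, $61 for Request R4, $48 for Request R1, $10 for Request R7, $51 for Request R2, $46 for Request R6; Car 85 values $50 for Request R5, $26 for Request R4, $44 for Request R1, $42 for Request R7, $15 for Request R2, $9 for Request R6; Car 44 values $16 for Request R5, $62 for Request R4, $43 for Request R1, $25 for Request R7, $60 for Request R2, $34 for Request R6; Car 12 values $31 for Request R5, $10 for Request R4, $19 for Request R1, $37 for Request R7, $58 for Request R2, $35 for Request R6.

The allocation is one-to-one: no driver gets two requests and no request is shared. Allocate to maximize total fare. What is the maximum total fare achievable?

Optimal: Car 63→Request R6 ($46), Car 31→Request R1 ($48), Car 85→Request R5 ($50), Car 44→Request R4 ($62), Car 12→Request R2 ($58) — total 46+48+50+62+58 = $264.
Next-best assignment: Car 63→Request R2, Car 31→Request R1, Car 85→Request R5, Car 44→Request R4, Car 12→Request R7 = $262.

Max total: $264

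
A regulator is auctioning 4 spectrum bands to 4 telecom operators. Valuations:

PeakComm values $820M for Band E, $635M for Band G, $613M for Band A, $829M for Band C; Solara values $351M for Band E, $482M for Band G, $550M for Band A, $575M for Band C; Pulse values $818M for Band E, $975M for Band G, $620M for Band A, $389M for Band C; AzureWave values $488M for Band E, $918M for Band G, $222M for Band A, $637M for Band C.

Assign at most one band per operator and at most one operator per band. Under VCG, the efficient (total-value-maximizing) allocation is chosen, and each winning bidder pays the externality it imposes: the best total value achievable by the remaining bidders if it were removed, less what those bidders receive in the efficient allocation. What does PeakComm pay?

PeakComm pays $25M.

Efficient allocation: PeakComm→Band C ($829M), Solara→Band A ($550M), Pulse→Band E ($818M), AzureWave→Band G ($918M); total welfare W = $3115M.
PeakComm receives Band C at value $829M, so the others get W − 829 = $2286M.
Without PeakComm: best allocation of the remaining 3 bidders over all 4 bands is Solara→Band C ($575M), Pulse→Band E ($818M), AzureWave→Band G ($918M), total $2311M.
VCG payment = (others' best without PeakComm) − (others' welfare with PeakComm) = 2311 − 2286 = $25M.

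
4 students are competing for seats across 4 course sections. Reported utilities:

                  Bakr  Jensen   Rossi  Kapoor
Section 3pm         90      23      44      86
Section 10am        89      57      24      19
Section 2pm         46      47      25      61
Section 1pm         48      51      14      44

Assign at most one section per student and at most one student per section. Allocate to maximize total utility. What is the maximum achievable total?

Max total: 251 points

Optimal: Bakr→Section 10am (89 points), Jensen→Section 1pm (51 points), Rossi→Section 2pm (25 points), Kapoor→Section 3pm (86 points) — total 89+51+25+86 = 251 points.
Max-entry greedy (repeatedly take the single best remaining cell) gives 222 points, worse by 29.
No other one-to-one assignment exceeds 251 points.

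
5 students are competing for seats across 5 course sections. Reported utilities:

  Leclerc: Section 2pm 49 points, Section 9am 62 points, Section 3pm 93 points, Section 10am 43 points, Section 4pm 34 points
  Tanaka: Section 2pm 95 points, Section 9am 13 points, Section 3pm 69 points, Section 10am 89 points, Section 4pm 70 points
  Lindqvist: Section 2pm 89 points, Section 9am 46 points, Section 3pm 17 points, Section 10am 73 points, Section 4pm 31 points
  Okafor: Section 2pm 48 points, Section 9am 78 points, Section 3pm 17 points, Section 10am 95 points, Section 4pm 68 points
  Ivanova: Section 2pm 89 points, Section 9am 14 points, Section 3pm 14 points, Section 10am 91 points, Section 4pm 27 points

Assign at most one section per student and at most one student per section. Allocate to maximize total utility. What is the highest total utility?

This is the linear assignment problem.
Optimal: Leclerc→Section 3pm (93 points), Tanaka→Section 4pm (70 points), Lindqvist→Section 2pm (89 points), Okafor→Section 9am (78 points), Ivanova→Section 10am (91 points) — total 93+70+89+78+91 = 421 points.
Row-greedy (each student in turn takes its best remaining section) gives 366 points, worse by 55.
Next-best assignment: Leclerc→Section 3pm, Tanaka→Section 4pm, Lindqvist→Section 10am, Okafor→Section 9am, Ivanova→Section 2pm = 403 points.

Max total: 421 points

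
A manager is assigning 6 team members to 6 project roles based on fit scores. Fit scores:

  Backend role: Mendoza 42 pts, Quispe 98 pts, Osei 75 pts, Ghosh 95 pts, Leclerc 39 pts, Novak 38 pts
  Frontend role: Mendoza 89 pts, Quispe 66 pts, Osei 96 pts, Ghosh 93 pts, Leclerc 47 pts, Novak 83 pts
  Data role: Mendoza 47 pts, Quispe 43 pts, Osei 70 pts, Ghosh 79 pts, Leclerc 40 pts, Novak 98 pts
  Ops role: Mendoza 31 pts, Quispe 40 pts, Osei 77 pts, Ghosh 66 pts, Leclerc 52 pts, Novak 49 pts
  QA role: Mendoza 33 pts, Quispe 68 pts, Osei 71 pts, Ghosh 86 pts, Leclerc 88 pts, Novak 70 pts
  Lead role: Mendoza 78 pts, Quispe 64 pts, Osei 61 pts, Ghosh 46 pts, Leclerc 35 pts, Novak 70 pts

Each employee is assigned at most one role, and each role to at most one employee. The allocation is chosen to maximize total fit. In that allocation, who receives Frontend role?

Ghosh receives Frontend role.

Optimal: Mendoza→Lead role (78 pts), Quispe→Backend role (98 pts), Osei→Ops role (77 pts), Ghosh→Frontend role (93 pts), Leclerc→QA role (88 pts), Novak→Data role (98 pts) — total 78+98+77+93+88+98 = 532 pts.
Row-greedy (each employee in turn takes its best remaining role) gives 460 pts, worse by 72.
Ghosh's own top role is Backend role (95 pts), but forcing Ghosh→Backend role and reassigning the rest optimally gives only 511 pts — worse by 21.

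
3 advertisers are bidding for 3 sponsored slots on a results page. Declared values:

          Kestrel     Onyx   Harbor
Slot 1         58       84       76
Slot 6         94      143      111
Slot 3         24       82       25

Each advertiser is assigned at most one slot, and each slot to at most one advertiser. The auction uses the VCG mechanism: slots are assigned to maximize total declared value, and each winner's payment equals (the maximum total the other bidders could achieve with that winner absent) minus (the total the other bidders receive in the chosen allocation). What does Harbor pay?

Efficient allocation: Kestrel→Slot 6 ($94), Onyx→Slot 3 ($82), Harbor→Slot 1 ($76); total welfare W = $252.
Harbor receives Slot 1 at value $76, so the others get W − 76 = $176.
Without Harbor: best allocation of the remaining 2 bidders over all 3 slots is Kestrel→Slot 1 ($58), Onyx→Slot 6 ($143), total $201.
VCG payment = (others' best without Harbor) − (others' welfare with Harbor) = 201 − 176 = $25.

Harbor pays $25.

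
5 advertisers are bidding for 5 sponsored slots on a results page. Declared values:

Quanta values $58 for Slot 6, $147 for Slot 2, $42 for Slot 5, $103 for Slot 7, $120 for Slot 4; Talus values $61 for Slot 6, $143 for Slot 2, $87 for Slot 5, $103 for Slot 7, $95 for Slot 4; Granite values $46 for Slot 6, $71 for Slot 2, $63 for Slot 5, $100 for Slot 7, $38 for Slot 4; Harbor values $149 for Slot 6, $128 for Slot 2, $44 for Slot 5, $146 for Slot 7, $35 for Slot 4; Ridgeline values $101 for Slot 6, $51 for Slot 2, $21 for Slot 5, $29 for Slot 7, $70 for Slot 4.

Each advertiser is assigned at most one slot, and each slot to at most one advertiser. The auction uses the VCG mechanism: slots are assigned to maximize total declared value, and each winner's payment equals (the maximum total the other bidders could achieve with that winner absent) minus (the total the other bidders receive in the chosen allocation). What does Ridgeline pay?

Efficient allocation: Quanta→Slot 4 ($120), Talus→Slot 2 ($143), Granite→Slot 5 ($63), Harbor→Slot 7 ($146), Ridgeline→Slot 6 ($101); total welfare W = $573.
Ridgeline receives Slot 6 at value $101, so the others get W − 101 = $472.
Without Ridgeline: best allocation of the remaining 4 bidders over all 5 slots is Quanta→Slot 4 ($120), Talus→Slot 2 ($143), Granite→Slot 7 ($100), Harbor→Slot 6 ($149), total $512.
VCG payment = (others' best without Ridgeline) − (others' welfare with Ridgeline) = 512 − 472 = $40.

Ridgeline pays $40.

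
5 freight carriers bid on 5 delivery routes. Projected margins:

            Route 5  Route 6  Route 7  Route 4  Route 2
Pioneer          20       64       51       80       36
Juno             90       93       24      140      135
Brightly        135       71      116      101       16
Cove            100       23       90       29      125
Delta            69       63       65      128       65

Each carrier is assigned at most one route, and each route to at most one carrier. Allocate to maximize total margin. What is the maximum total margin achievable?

Optimal: Pioneer→Route 6 ($64k), Juno→Route 2 ($135k), Brightly→Route 5 ($135k), Cove→Route 7 ($90k), Delta→Route 4 ($128k) — total 64+135+135+90+128 = $552k.
Column-greedy (each route in turn goes to its best remaining carrier) gives $482k, worse by 70.
Next-best assignment: Pioneer→Route 6, Juno→Route 2, Brightly→Route 7, Cove→Route 5, Delta→Route 4 = $543k.
No other one-to-one assignment exceeds $552k.

Maximum total: $552k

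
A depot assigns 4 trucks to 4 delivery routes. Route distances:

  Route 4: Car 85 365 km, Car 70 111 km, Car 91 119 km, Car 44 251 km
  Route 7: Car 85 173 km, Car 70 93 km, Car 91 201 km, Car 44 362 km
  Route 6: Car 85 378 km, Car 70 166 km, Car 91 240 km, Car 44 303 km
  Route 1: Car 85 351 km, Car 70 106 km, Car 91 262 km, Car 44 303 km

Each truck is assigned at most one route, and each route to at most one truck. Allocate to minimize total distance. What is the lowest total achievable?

Optimal: Car 85→Route 7 (173 km), Car 70→Route 1 (106 km), Car 91→Route 4 (119 km), Car 44→Route 6 (303 km) — total 173+106+119+303 = 701 km.
Column-greedy (each route in turn goes to its cheapest remaining truck) gives 827 km, worse by 126.
Swapping Car 70↔Car 85 (Car 70→Route 7 93 km, Car 85→Route 1 351 km) adds 165.

Min total: 701 km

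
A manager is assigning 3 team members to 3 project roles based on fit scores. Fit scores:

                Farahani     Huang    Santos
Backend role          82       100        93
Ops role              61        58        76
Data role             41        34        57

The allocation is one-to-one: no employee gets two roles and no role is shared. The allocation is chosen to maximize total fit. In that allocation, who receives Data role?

Optimal: Farahani→Ops role (61 pts), Huang→Backend role (100 pts), Santos→Data role (57 pts) — total 61+100+57 = 218 pts.
Row-greedy (each employee in turn takes its best remaining role) gives 197 pts, worse by 21.
Checked against all permutations: 218 pts is optimal.
Santos's own top role is Backend role (93 pts), but forcing Santos→Backend role and reassigning the rest optimally gives only 192 pts — worse by 26.

Santos receives Data role.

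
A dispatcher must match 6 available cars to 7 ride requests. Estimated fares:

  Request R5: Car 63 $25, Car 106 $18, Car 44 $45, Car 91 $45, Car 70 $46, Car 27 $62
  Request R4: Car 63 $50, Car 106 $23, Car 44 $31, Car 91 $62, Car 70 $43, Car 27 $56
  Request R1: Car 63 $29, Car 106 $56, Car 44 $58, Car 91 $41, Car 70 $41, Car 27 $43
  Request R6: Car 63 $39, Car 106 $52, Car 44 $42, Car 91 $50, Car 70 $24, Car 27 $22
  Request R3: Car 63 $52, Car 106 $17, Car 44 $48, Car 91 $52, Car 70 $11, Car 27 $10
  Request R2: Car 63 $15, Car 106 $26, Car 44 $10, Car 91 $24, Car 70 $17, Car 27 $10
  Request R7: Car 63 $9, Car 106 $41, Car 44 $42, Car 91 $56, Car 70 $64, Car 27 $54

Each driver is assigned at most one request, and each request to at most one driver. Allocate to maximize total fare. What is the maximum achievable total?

Max total: $350

Optimal: Car 63→Request R3 ($52), Car 106→Request R6 ($52), Car 44→Request R1 ($58), Car 91→Request R4 ($62), Car 70→Request R7 ($64), Car 27→Request R5 ($62) — total 52+52+58+62+64+62 = $350.
Row-greedy (each driver in turn takes its best remaining request) gives $301, worse by 49.
Swapping Car 91↔Car 63 (Car 91→Request R3 $52, Car 63→Request R4 $50) loses 12.
No other one-to-one assignment exceeds $350.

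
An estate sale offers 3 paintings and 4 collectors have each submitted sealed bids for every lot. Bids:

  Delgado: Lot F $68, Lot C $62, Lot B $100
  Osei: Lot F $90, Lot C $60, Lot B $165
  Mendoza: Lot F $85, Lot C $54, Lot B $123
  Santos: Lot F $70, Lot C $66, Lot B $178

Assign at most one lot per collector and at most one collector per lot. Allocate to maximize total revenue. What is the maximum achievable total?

Max total: $330

Treat this as an assignment problem: match each collector to one lot.
Optimal: Osei→Lot F ($90), Delgado→Lot C ($62), Santos→Lot B ($178) — total 90+62+178 = $330.
Next-best assignment: Mendoza→Lot F, Delgado→Lot C, Santos→Lot B = $325.
Every other assignment is strictly worse.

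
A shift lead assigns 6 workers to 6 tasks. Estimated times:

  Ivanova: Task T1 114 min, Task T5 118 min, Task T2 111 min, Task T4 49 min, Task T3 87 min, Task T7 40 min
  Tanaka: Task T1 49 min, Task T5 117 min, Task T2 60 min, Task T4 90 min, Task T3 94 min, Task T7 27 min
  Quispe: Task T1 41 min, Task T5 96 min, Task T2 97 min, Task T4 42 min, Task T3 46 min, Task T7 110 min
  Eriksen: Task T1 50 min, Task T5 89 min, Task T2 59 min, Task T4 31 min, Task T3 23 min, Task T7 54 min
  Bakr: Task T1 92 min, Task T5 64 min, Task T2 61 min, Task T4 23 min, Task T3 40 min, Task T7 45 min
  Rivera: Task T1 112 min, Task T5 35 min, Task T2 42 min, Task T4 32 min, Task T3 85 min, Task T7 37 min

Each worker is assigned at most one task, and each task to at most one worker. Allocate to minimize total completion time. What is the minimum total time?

Minimum total: 222 min

Optimal: Ivanova→Task T7 (40 min), Tanaka→Task T2 (60 min), Quispe→Task T1 (41 min), Eriksen→Task T3 (23 min), Bakr→Task T4 (23 min), Rivera→Task T5 (35 min) — total 40+60+41+23+23+35 = 222 min.
Column-greedy (each task in turn goes to its cheapest remaining worker) gives 272 min, worse by 50.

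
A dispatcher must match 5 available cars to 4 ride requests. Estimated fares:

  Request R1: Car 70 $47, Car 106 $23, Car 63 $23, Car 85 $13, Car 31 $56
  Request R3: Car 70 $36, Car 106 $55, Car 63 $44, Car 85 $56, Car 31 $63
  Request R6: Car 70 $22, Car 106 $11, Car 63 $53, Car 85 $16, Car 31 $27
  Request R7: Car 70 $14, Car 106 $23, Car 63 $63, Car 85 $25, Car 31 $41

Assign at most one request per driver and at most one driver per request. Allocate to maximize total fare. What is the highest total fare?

This is the linear assignment problem.
Optimal: Car 70→Request R1 ($47), Car 85→Request R3 ($56), Car 63→Request R6 ($53), Car 31→Request R7 ($41) — total 47+56+53+41 = $197.
Max-entry greedy (repeatedly take the single best remaining cell) gives $189, worse by 8.
Swapping Car 31↔Car 63 (Car 31→Request R6 $27, Car 63→Request R7 $63) loses 4.

Maximum total: $197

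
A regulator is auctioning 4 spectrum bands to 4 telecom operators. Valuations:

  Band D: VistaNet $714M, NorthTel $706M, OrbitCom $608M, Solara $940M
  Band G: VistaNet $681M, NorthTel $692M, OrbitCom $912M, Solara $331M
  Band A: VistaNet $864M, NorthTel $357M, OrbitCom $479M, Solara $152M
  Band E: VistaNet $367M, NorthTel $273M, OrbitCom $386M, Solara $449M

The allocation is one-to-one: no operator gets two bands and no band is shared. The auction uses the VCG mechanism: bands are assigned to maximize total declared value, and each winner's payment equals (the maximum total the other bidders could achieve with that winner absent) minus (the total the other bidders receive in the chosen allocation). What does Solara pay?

Solara pays $433M.

Efficient allocation: VistaNet→Band A ($864M), NorthTel→Band E ($273M), OrbitCom→Band G ($912M), Solara→Band D ($940M); total welfare W = $2989M.
Solara receives Band D at value $940M, so the others get W − 940 = $2049M.
Without Solara: best allocation of the remaining 3 bidders over all 4 bands is VistaNet→Band A ($864M), NorthTel→Band D ($706M), OrbitCom→Band G ($912M), total $2482M.
VCG payment = (others' best without Solara) − (others' welfare with Solara) = 2482 − 2049 = $433M.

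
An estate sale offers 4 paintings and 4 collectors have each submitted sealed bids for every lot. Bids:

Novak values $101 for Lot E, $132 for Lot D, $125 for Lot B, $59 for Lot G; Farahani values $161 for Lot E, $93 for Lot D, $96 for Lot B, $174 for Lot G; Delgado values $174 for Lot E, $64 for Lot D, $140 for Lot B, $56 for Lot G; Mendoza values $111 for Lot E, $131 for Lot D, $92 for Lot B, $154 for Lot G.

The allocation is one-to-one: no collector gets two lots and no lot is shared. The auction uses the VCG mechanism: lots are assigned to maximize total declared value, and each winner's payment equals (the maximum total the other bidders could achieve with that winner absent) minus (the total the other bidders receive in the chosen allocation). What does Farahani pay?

Farahani pays $30.

Efficient allocation: Novak→Lot B ($125), Farahani→Lot G ($174), Delgado→Lot E ($174), Mendoza→Lot D ($131); total welfare W = $604.
Farahani receives Lot G at value $174, so the others get W − 174 = $430.
Without Farahani: best allocation of the remaining 3 bidders over all 4 lots is Novak→Lot D ($132), Delgado→Lot E ($174), Mendoza→Lot G ($154), total $460.
VCG payment = (others' best without Farahani) − (others' welfare with Farahani) = 460 − 430 = $30.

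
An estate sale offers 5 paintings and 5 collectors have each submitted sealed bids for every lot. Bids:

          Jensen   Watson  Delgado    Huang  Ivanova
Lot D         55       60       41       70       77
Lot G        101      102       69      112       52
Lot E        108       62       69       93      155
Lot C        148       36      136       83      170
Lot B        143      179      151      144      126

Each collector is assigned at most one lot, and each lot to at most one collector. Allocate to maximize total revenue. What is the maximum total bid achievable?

This is a one-to-one assignment (maximum-weight bipartite matching).
Optimal: Jensen→Lot G ($101), Watson→Lot B ($179), Delgado→Lot C ($136), Huang→Lot D ($70), Ivanova→Lot E ($155) — total 101+179+136+70+155 = $641.
Column-greedy (each lot in turn goes to its best remaining collector) gives $612, worse by 29.

Max total: $641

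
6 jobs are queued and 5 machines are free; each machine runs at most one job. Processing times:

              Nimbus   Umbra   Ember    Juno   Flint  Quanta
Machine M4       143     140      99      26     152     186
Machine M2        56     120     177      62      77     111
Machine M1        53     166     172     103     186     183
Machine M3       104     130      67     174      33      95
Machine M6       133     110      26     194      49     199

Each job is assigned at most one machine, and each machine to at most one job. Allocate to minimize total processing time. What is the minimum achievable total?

Min total: 249 min

Optimal: Juno→Machine M4 (26 min), Quanta→Machine M2 (111 min), Nimbus→Machine M1 (53 min), Flint→Machine M3 (33 min), Ember→Machine M6 (26 min) — total 26+111+53+33+26 = 249 min.
Row-greedy (each job in turn takes its cheapest remaining machine) gives 333 min, worse by 84.
Next-best assignment: Juno→Machine M4, Umbra→Machine M2, Nimbus→Machine M1, Flint→Machine M3, Ember→Machine M6 = 258 min.
Checked against all permutations: 249 min is optimal.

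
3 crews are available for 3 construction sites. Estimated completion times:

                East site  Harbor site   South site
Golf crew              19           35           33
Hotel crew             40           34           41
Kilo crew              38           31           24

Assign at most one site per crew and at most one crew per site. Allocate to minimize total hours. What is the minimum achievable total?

Minimum total: 77 hours

Treat this as an assignment problem: match each crew to one site.
Optimal: Golf crew→East site (19 hours), Hotel crew→Harbor site (34 hours), Kilo crew→South site (24 hours) — total 19+34+24 = 77 hours.
Column-greedy (each site in turn goes to its cheapest remaining crew) gives 91 hours, worse by 14.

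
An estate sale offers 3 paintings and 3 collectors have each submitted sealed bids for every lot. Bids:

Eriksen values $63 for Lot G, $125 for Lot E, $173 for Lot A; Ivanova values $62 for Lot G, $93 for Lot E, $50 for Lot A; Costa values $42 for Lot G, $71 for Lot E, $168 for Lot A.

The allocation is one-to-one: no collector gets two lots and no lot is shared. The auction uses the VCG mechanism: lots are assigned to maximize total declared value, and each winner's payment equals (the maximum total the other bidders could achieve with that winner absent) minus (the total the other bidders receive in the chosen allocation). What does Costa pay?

Costa pays $79.

Efficient allocation: Eriksen→Lot E ($125), Ivanova→Lot G ($62), Costa→Lot A ($168); total welfare W = $355.
Costa receives Lot A at value $168, so the others get W − 168 = $187.
Without Costa: best allocation of the remaining 2 bidders over all 3 lots is Eriksen→Lot A ($173), Ivanova→Lot E ($93), total $266.
VCG payment = (others' best without Costa) − (others' welfare with Costa) = 266 − 187 = $79.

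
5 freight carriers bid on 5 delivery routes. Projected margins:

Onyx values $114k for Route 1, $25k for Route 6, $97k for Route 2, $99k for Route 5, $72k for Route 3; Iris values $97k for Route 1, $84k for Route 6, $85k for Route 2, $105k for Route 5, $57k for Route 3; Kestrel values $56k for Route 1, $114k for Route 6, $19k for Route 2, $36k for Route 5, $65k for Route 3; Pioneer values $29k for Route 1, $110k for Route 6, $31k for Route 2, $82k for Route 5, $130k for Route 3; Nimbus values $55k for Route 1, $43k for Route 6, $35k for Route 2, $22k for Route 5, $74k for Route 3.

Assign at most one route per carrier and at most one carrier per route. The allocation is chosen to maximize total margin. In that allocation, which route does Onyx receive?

Onyx receives Route 2.

Treat this as an assignment problem: match each carrier to one route.
Optimal: Onyx→Route 2 ($97k), Iris→Route 5 ($105k), Kestrel→Route 6 ($114k), Pioneer→Route 3 ($130k), Nimbus→Route 1 ($55k) — total 97+105+114+130+55 = $501k.
Row-greedy (each carrier in turn takes its best remaining route) gives $498k, worse by 3.
Onyx's own top route is Route 1 ($114k), but forcing Onyx→Route 1 and reassigning the rest optimally gives only $498k — worse by 3.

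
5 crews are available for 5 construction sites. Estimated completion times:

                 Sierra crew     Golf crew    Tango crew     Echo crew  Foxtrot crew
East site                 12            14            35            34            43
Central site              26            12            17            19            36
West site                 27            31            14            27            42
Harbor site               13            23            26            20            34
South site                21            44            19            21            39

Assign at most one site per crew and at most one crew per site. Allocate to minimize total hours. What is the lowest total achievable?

This is the linear assignment problem.
Optimal: Sierra crew→East site (12 hours), Golf crew→Central site (12 hours), Tango crew→West site (14 hours), Echo crew→South site (21 hours), Foxtrot crew→Harbor site (34 hours) — total 12+12+14+21+34 = 93 hours.
Min-entry greedy (repeatedly take the single cheapest remaining cell) gives 97 hours, worse by 4.
No other one-to-one assignment undercuts 93 hours.

Minimum total: 93 hours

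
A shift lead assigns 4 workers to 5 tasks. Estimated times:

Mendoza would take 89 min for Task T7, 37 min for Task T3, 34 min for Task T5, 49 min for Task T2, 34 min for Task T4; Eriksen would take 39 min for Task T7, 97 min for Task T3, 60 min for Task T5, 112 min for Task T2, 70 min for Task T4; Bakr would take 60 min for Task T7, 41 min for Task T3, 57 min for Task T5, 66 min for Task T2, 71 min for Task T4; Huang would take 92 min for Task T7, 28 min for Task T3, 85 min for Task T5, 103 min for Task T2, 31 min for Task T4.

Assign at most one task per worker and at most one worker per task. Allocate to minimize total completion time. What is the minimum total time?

Optimal: Mendoza→Task T5 (34 min), Eriksen→Task T7 (39 min), Bakr→Task T3 (41 min), Huang→Task T4 (31 min) — total 34+39+41+31 = 145 min.
Min-entry greedy (repeatedly take the single cheapest remaining cell) gives 167 min, worse by 22.
Swapping Mendoza↔Bakr (Mendoza→Task T3 37 min, Bakr→Task T5 57 min) adds 19.

Min total: 145 min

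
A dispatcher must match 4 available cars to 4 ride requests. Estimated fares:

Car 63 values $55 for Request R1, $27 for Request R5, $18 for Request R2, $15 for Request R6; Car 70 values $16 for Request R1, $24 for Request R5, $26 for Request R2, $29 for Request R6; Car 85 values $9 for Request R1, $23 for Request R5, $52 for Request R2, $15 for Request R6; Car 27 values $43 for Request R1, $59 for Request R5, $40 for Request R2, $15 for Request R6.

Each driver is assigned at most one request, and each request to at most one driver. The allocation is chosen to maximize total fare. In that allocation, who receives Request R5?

Optimal: Car 63→Request R1 ($55), Car 70→Request R6 ($29), Car 85→Request R2 ($52), Car 27→Request R5 ($59) — total 55+29+52+59 = $195.
No other one-to-one assignment exceeds $195.

Car 27 receives Request R5.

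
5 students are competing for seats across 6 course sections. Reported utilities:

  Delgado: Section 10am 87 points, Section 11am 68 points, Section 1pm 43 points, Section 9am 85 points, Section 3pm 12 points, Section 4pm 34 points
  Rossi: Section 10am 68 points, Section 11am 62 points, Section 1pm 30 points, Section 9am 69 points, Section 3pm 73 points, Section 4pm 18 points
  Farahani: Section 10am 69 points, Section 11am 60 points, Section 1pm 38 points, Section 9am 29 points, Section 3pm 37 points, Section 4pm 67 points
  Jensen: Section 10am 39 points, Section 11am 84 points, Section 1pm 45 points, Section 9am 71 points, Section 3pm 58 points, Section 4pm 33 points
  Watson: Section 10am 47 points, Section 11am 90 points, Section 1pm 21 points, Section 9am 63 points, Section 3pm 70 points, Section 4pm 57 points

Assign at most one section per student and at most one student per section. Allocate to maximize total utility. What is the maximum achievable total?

Max total: 388 points

Optimal: Delgado→Section 10am (87 points), Rossi→Section 3pm (73 points), Farahani→Section 4pm (67 points), Jensen→Section 9am (71 points), Watson→Section 11am (90 points) — total 87+73+67+71+90 = 388 points.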